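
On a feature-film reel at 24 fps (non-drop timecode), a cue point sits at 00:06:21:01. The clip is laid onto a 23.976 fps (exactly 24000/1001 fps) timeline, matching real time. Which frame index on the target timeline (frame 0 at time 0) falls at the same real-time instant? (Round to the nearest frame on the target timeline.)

Source frame index: (0×3600 + 6×60 + 21) × 24 + 1 = 9145.
Real time: 9145 / (24) = 9145/24 s.
Target frame: (9145/24) × (24000/1001) = 9145000/1001 ≈ 9135.864 → 9136.

frame 9136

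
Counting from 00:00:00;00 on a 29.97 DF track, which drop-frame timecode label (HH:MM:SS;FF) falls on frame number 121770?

01:07:43;02

Each 10-minute DF block holds 10 × 60 × 30 − 9 × 2 = 17982 frames. 121770 ÷ 17982 → 6 full blocks, remainder 13878.
Within the partial block the first minute is 1800 frames and each further minute 1798, so 7 further minute boundaries passed. Total skipped labels = 18 × 6 + 2 × 7 = 122.
Non-drop label index = 121770 + 122 = 121892; at 30 labels/s that is 01:07:43:02, i.e. DF 01:07:43;02.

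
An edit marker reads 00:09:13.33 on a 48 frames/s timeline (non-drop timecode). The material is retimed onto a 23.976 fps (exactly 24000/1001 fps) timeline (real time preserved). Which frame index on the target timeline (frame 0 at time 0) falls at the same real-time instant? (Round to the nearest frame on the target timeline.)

Source frame index: (0×3600 + 9×60 + 13) × 48 + 33 = 26577.
Real time: 26577 / (48) = 8859/16 s.
Target frame: (8859/16) × (24000/1001) = 13288500/1001 ≈ 13275.225 → 13275.

frame 13275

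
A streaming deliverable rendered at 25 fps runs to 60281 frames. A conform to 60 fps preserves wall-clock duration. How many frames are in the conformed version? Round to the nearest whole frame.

144674 frames

Frames at target rate = 60281 × (60) / (25) = 723372/5 ≈ 144674.400.
Nearest whole frame: 144674.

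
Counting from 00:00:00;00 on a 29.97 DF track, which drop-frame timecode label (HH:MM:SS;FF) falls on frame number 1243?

Each 10-minute DF block holds 10 × 60 × 30 − 9 × 2 = 17982 frames. 1243 ÷ 17982 → 0 full blocks, remainder 1243.
Within the partial block the first minute is 1800 frames and each further minute 1798, so 0 further minute boundaries passed. Total skipped labels = 18 × 0 + 2 × 0 = 0.
Non-drop label index = 1243 + 0 = 1243; at 30 labels/s that is 00:00:41:13, i.e. DF 00:00:41;13.

00:00:41;13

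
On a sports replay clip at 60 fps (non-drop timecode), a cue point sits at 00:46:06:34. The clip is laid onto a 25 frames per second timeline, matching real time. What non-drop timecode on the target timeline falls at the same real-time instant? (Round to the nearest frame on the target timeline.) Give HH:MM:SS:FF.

Source frame index: (0×3600 + 46×60 + 6) × 60 + 34 = 165994.
Real time: 165994 / (60) = 82997/30 s.
Target frame: (82997/30) × (25) = 414985/6 ≈ 69164.167 → 69164.
At 25 labels/s: frame 69164 → 00:46:06:14.

00:46:06:14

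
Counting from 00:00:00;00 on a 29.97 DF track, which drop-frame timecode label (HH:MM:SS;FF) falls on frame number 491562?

04:33:21;24

Each 10-minute DF block holds 10 × 60 × 30 − 9 × 2 = 17982 frames. 491562 ÷ 17982 → 27 full blocks, remainder 6048.
Within the partial block the first minute is 1800 frames and each further minute 1798, so 3 further minute boundaries passed. Total skipped labels = 18 × 27 + 2 × 3 = 492.
Non-drop label index = 491562 + 492 = 492054; at 30 labels/s that is 04:33:21:24, i.e. DF 04:33:21;24.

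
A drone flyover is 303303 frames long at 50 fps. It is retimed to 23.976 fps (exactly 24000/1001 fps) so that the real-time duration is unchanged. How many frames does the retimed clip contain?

145440 frames

Target frames = source frames × (target rate / source rate) = 303303 × (24000/1001)/(50) = 303303 × 480/1001 = 145440.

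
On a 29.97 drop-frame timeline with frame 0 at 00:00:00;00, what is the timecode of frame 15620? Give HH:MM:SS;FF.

Each 10-minute DF block holds 10 × 60 × 30 − 9 × 2 = 17982 frames. 15620 ÷ 17982 → 0 full blocks, remainder 15620.
Within the partial block the first minute is 1800 frames and each further minute 1798, so 8 further minute boundaries passed. Total skipped labels = 18 × 0 + 2 × 8 = 16.
Non-drop label index = 15620 + 16 = 15636; at 30 labels/s that is 00:08:41:06, i.e. DF 00:08:41;06.

00:08:41;06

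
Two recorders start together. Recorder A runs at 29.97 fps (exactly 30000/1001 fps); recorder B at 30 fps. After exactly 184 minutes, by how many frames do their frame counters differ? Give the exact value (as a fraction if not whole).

184 min = 11040 s.
A emits 30000/1001 × 11040 = 331200000/1001 frames; B emits 30 × 11040 = 331200.
Difference = 331200/1001 frames (≈ 330.8691); B is ahead of A.

331200/1001 frames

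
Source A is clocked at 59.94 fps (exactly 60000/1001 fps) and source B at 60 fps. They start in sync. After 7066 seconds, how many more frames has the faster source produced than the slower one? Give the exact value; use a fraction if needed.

A emits 60000/1001 × 7066 = 423960000/1001 frames; B emits 60 × 7066 = 423960.
Difference = 423960/1001 frames (≈ 423.5365); B is ahead of A.

423960/1001 frames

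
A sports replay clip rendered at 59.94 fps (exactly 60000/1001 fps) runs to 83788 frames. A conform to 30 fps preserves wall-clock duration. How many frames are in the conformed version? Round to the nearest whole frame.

41936 frames

Frames at target rate = 83788 × (30) / (60000/1001) = 20967947/500 ≈ 41935.894.
Nearest whole frame: 41936.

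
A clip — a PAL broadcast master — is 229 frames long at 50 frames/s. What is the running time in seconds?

Running time = 229 / (50) = 4.58 s.

4.58 seconds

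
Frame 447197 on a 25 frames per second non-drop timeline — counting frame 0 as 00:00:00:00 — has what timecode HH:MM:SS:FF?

447197 ÷ 25 = 17887 full seconds, remainder 22 frames.
17887 s = 4 h 58 min 7 s.
Timecode: 04:58:07:22.

04:58:07:22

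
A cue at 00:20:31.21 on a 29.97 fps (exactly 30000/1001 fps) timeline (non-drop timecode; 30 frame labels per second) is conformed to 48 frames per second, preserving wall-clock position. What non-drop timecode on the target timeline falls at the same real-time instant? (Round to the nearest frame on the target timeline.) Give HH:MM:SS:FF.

Source frame index: (0×3600 + 20×60 + 31) × 30 + 21 = 36951.
Real time: 36951 / (30000/1001) = 12329317/10000 s.
Target frame: (12329317/10000) × (48) = 36987951/625 ≈ 59180.722 → 59181.
At 48 labels/s: frame 59181 → 00:20:32:45.

00:20:32:45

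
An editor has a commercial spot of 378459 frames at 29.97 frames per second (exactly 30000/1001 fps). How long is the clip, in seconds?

Running time = 378459 / (30000/1001) = 12627.9153 s.

12627.9153 seconds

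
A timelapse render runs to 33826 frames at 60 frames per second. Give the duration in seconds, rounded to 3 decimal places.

563.767 seconds

Running time = 33826 × 1/60 = 16913/30 s ≈ 563.767 s.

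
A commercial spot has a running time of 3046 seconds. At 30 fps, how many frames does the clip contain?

Frames = 3046 × 30 = 91380.

91380 frames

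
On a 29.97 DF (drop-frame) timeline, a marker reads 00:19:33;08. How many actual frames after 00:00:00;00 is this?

35162

Complete 10-minute blocks: 1, each 17982 frames → 17982.
Remaining 9 whole minutes in the current block: 1800 + 8 × 1798 = 16184 frames.
Within the current minute: 33 × 30 + 8 − 2 = 996 (labels ;00/;01 skipped at this minute). Total = 17982 + 16184 + 996 = 35162.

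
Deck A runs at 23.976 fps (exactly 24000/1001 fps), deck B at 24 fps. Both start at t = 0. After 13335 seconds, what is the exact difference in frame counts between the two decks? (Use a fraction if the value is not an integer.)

45720/143 frames

A emits 24000/1001 × 13335 = 45720000/143 frames; B emits 24 × 13335 = 320040.
Difference = 45720/143 frames (≈ 319.7203); B is ahead of A.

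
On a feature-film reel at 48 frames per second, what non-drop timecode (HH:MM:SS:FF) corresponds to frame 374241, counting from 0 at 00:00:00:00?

374241 ÷ 48 = 7796 full seconds, remainder 33 frames.
7796 s = 2 h 9 min 56 s.
Timecode: 02:09:56:33.

02:09:56:33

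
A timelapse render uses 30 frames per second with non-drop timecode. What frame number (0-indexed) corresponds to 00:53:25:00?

96150

Total seconds to the label: (0 × 3600 + 53 × 60 + 25) = 3205.
Frame index = 3205 × 30 + 0 = 96150.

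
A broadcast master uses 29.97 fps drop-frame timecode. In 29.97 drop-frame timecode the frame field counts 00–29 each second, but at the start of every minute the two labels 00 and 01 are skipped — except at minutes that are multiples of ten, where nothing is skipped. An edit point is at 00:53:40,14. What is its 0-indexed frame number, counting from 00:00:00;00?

96518

As if non-drop at 30 labels/s: (0 × 3600 + 53 × 60 + 40) × 30 + 14 = 96614.
Minute boundaries passed: 53; those not divisible by 10: 53 − 5 = 48; dropped labels = 2 × 48 = 96.
Actual frame index = 96614 − 96 = 96518.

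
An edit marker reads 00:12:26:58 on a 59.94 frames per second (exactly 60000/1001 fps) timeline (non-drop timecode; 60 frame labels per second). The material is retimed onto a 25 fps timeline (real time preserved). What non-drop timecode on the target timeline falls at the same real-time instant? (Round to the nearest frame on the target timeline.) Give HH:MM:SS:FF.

00:12:27:18

Source frame index: (0×3600 + 12×60 + 26) × 60 + 58 = 44818.
Real time: 44818 / (60000/1001) = 22431409/30000 s.
Target frame: (22431409/30000) × (25) = 22431409/1200 ≈ 18692.841 → 18693.
At 25 labels/s: frame 18693 → 00:12:27:18.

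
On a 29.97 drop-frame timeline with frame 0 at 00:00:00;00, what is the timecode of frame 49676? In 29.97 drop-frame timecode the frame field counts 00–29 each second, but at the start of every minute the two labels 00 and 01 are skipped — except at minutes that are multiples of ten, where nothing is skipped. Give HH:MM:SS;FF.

Ten DF minutes hold 17982 frames, so frame 49676 lies in block 2 (frames 35964–53945) with 13712 frames into that block.
The block's first minute is 1800 frames and the rest 1798 each; 13712 frames reaches minute 7, so 2 × 18 + 7 × 2 = 50 labels have been skipped so far.
Adding those back, label number 49676 + 50 = 49726 at 30 labels/s is 1657 s + 16 f = 0 h 27 min 37 s frame 16, i.e. 00:27:37;16.

00:27:37;16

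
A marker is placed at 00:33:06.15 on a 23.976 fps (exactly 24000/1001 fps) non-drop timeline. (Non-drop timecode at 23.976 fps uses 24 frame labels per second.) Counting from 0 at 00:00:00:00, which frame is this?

Total seconds to the label: (0 × 3600 + 33 × 60 + 6) = 1986.
Frame index = 1986 × 24 + 15 = 47679.

frame 47679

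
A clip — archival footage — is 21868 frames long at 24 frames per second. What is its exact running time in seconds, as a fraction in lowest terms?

Running time = 21868 ÷ (24) = 21868 × 1/24 = 5467/6 s.

5467/6 seconds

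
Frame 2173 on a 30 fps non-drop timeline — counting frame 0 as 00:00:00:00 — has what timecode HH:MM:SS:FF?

00:01:12:13

2173 ÷ 30 = 72 full seconds, remainder 13 frames.
72 s = 0 h 1 min 12 s.
Timecode: 00:01:12:13.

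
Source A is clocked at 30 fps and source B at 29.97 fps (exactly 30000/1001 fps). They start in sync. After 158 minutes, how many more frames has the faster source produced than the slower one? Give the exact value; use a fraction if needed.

158 min = 9480 s.
A emits 30 × 9480 = 284400 frames; B emits 30000/1001 × 9480 = 284400000/1001.
Difference = 284400/1001 frames (≈ 284.1159); B is behind A.

284400/1001 frames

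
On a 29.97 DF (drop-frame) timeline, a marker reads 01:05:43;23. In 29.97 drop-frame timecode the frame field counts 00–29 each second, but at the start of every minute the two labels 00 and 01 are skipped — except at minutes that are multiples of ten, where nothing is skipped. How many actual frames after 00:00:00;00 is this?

As if non-drop at 30 labels/s: (1 × 3600 + 5 × 60 + 43) × 30 + 23 = 118313.
Minute boundaries passed: 65; those not divisible by 10: 65 − 6 = 59; dropped labels = 2 × 59 = 118.
Actual frame index = 118313 − 118 = 118195.

118195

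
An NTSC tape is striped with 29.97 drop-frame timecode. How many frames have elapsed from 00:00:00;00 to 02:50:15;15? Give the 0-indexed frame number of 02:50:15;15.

306159

As if non-drop at 30 labels/s: (2 × 3600 + 50 × 60 + 15) × 30 + 15 = 306465.
Minute boundaries passed: 170; those not divisible by 10: 170 − 17 = 153; dropped labels = 2 × 153 = 306.
Actual frame index = 306465 − 306 = 306159.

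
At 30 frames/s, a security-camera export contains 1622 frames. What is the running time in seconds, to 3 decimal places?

54.067 seconds

Running time = 1622 × 1/30 = 811/15 s ≈ 54.067 s.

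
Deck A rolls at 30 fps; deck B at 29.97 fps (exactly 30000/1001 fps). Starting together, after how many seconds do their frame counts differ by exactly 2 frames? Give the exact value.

1001/15 seconds

The gap grows by |30000/1001 − 30| = 30/1001 frames per second.
Time for a 2-frame gap: 2 ÷ (30/1001) = 1001/15 s.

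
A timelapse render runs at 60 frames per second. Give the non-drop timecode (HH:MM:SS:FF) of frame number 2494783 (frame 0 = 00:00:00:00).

11:32:59:43

2494783 ÷ 60 = 41579 full seconds, remainder 43 frames.
41579 s = 11 h 32 min 59 s.
Timecode: 11:32:59:43.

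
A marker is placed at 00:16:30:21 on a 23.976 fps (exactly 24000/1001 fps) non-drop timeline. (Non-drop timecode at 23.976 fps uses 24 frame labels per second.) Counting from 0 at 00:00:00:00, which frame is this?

Total seconds to the label: (0 × 3600 + 16 × 60 + 30) = 990.
Frame index = 990 × 24 + 21 = 23781.

frame 23781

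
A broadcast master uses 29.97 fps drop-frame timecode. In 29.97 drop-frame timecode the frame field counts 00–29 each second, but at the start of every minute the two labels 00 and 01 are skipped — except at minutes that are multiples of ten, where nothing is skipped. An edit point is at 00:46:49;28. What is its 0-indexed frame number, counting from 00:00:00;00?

As if non-drop at 30 labels/s: (0 × 3600 + 46 × 60 + 49) × 30 + 28 = 84298.
Minute boundaries passed: 46; those not divisible by 10: 46 − 4 = 42; dropped labels = 2 × 42 = 84.
Actual frame index = 84298 − 84 = 84214.

84214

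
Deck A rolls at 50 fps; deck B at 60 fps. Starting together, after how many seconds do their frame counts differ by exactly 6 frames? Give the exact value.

0.6 seconds

The gap grows by |60 − 50| = 10 frames per second.
Time for a 6-frame gap: 6 ÷ (10) = 0.6 s.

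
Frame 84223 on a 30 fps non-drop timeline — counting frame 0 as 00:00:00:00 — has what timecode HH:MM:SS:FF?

84223 ÷ 30 = 2807 full seconds, remainder 13 frames.
2807 s = 0 h 46 min 47 s.
Timecode: 00:46:47:13.

00:46:47:13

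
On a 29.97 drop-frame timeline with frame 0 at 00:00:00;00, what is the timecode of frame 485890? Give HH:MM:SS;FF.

Each 10-minute DF block holds 10 × 60 × 30 − 9 × 2 = 17982 frames. 485890 ÷ 17982 → 27 full blocks, remainder 376.
Within the partial block the first minute is 1800 frames and each further minute 1798, so 0 further minute boundaries passed. Total skipped labels = 18 × 27 + 2 × 0 = 486.
Non-drop label index = 485890 + 486 = 486376; at 30 labels/s that is 04:30:12:16, i.e. DF 04:30:12;16.

04:30:12;16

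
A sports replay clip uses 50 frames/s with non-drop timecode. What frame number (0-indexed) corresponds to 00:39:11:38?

Total seconds to the label: (0 × 3600 + 39 × 60 + 11) = 2351.
Frame index = 2351 × 50 + 38 = 117588.

117588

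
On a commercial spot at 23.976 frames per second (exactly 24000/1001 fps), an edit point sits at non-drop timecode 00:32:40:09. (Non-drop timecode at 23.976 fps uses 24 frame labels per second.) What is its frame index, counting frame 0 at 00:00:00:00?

Total seconds to the label: (0 × 3600 + 32 × 60 + 40) = 1960.
Frame index = 1960 × 24 + 9 = 47049.

frame 47049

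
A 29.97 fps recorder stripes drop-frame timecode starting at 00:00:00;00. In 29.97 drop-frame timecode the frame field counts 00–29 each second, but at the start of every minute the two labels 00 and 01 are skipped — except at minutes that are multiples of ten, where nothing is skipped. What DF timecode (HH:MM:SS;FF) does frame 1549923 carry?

14:21:55;23

Each 10-minute DF block holds 10 × 60 × 30 − 9 × 2 = 17982 frames. 1549923 ÷ 17982 → 86 full blocks, remainder 3471.
Within the partial block the first minute is 1800 frames and each further minute 1798, so 1 further minute boundary passed. Total skipped labels = 18 × 86 + 2 × 1 = 1550.
Non-drop label index = 1549923 + 1550 = 1551473; at 30 labels/s that is 14:21:55:23, i.e. DF 14:21:55;23.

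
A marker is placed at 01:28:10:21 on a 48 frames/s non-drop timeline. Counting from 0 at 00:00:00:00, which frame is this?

Total seconds to the label: (1 × 3600 + 28 × 60 + 10) = 5290.
Frame index = 5290 × 48 + 21 = 253941.

frame 253941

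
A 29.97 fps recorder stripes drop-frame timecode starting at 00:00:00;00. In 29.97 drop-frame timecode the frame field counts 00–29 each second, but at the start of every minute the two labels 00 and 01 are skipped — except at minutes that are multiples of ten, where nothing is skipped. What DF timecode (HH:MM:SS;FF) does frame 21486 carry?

Each 10-minute DF block holds 10 × 60 × 30 − 9 × 2 = 17982 frames. 21486 ÷ 17982 → 1 full block, remainder 3504.
Within the partial block the first minute is 1800 frames and each further minute 1798, so 1 further minute boundary passed. Total skipped labels = 18 × 1 + 2 × 1 = 20.
Non-drop label index = 21486 + 20 = 21506; at 30 labels/s that is 00:11:56:26, i.e. DF 00:11:56;26.

00:11:56;26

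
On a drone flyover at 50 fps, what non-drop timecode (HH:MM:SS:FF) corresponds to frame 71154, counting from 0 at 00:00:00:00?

00:23:43:04

71154 ÷ 50 = 1423 full seconds, remainder 4 frames.
1423 s = 0 h 23 min 43 s.
Timecode: 00:23:43:04.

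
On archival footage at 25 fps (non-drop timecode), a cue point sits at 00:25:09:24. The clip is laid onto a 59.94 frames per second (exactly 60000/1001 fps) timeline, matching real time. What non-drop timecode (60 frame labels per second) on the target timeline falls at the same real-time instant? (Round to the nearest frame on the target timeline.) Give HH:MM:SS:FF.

Source frame index: (0×3600 + 25×60 + 9) × 25 + 24 = 37749.
Real time: 37749 / (25) = 37749/25 s.
Target frame: (37749/25) × (60000/1001) = 90597600/1001 ≈ 90507.093 → 90507.
At 60 labels/s: frame 90507 → 00:25:08:27.

00:25:08:27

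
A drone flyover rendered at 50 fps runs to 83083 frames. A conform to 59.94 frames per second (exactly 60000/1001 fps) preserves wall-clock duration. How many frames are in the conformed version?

99600 frames

Target frames = source frames × (target rate / source rate) = 83083 × (60000/1001)/(50) = 83083 × 1200/1001 = 99600.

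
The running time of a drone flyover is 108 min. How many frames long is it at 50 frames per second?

324000 frames

108 min = 6480 s.
Frames = 6480 × 50 = 324000.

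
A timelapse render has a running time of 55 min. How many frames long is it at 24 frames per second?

79200 frames

55 min = 3300 s.
Frames = 3300 × 24 = 79200.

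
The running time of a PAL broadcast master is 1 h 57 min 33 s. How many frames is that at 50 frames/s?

352650 frames

1 h 57 min 33 s = 7053 s.
Frames = 7053 × 50 = 352650.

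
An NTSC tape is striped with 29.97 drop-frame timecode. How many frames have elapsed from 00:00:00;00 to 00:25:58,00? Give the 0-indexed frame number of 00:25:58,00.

As if non-drop at 30 labels/s: (0 × 3600 + 25 × 60 + 58) × 30 + 0 = 46740.
Minute boundaries passed: 25; those not divisible by 10: 25 − 2 = 23; dropped labels = 2 × 23 = 46.
Actual frame index = 46740 − 46 = 46694.

46694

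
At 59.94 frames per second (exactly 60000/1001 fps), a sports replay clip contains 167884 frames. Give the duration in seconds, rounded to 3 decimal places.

Running time = 167884 × 1001/60000 = 42012971/15000 s ≈ 2800.865 s.

2800.865 seconds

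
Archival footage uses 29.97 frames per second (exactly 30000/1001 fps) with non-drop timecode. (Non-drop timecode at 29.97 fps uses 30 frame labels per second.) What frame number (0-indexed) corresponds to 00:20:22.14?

36674

Total seconds to the label: (0 × 3600 + 20 × 60 + 22) = 1222.
Frame index = 1222 × 30 + 14 = 36674.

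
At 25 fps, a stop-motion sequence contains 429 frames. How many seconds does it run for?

17.16 seconds

Running time = 429 / (25) = 17.16 s.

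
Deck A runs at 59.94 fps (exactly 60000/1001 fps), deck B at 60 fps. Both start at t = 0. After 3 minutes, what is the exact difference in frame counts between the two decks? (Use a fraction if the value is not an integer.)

3 min = 180 s.
A emits 60000/1001 × 180 = 10800000/1001 frames; B emits 60 × 180 = 10800.
Difference = 10800/1001 frames (≈ 10.7892); B is ahead of A.

10800/1001 frames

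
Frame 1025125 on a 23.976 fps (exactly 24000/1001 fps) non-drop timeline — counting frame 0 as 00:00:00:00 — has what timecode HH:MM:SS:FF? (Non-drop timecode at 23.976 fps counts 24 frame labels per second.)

1025125 ÷ 24 = 42713 full seconds, remainder 13 frames.
42713 s = 11 h 51 min 53 s.
Timecode: 11:51:53:13.

11:51:53:13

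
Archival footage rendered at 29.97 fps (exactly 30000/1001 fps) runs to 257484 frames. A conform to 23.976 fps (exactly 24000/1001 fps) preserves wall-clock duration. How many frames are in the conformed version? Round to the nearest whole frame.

205987 frames

Frames at target rate = 257484 × (24000/1001) / (30000/1001) = 1029936/5 ≈ 205987.200.
Nearest whole frame: 205987.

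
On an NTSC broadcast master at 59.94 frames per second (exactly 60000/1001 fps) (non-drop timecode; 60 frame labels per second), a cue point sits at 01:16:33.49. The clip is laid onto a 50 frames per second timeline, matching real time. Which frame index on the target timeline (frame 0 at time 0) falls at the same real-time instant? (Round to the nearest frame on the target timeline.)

frame 229921

Source frame index: (1×3600 + 16×60 + 33) × 60 + 49 = 275629.
Real time: 275629 / (60000/1001) = 275904629/60000 s.
Target frame: (275904629/60000) × (50) = 275904629/1200 ≈ 229920.524 → 229921.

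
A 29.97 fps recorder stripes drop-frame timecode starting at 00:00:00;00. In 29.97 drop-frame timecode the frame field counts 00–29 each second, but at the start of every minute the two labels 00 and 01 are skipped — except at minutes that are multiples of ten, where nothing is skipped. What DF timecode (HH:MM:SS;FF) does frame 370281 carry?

03:25:55;01

Ten DF minutes hold 17982 frames, so frame 370281 lies in block 20 (frames 359640–377621) with 10641 frames into that block.
The block's first minute is 1800 frames and the rest 1798 each; 10641 frames reaches minute 5, so 20 × 18 + 5 × 2 = 370 labels have been skipped so far.
Adding those back, label number 370281 + 370 = 370651 at 30 labels/s is 12355 s + 1 f = 3 h 25 min 55 s frame 1, i.e. 03:25:55;01.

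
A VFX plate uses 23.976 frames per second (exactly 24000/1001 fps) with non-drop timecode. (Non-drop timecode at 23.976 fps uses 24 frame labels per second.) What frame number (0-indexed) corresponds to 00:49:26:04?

Total seconds to the label: (0 × 3600 + 49 × 60 + 26) = 2966.
Frame index = 2966 × 24 + 4 = 71188.

frame 71188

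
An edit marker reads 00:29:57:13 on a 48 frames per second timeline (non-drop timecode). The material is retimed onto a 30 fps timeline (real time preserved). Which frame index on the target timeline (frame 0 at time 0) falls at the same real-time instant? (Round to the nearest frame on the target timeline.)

Source frame index: (0×3600 + 29×60 + 57) × 48 + 13 = 86269.
Real time: 86269 / (48) = 86269/48 s.
Target frame: (86269/48) × (30) = 431345/8 ≈ 53918.125 → 53918.

frame 53918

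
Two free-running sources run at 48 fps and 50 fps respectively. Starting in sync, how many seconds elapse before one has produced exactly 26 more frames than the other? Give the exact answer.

The gap grows by |50 − 48| = 2 frames per second.
Time for a 26-frame gap: 26 ÷ (2) = 13 s.

13 seconds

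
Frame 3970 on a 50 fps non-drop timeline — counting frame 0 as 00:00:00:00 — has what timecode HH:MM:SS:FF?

3970 ÷ 50 = 79 full seconds, remainder 20 frames.
79 s = 0 h 1 min 19 s.
Timecode: 00:01:19:20.

00:01:19:20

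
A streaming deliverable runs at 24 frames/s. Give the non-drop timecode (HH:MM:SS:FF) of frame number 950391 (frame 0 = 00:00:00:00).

10:59:59:15

950391 ÷ 24 = 39599 full seconds, remainder 15 frames.
39599 s = 10 h 59 min 59 s.
Timecode: 10:59:59:15.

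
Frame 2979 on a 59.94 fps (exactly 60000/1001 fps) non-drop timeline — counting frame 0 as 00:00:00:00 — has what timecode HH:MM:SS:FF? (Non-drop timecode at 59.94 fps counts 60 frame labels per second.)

00:00:49:39

2979 ÷ 60 = 49 full seconds, remainder 39 frames.
49 s = 0 h 0 min 49 s.
Timecode: 00:00:49:39.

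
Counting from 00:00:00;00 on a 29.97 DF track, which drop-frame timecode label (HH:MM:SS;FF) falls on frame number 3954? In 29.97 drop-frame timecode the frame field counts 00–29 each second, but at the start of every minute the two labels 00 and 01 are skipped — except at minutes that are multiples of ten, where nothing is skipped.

Each 10-minute DF block holds 10 × 60 × 30 − 9 × 2 = 17982 frames. 3954 ÷ 17982 → 0 full blocks, remainder 3954.
Within the partial block the first minute is 1800 frames and each further minute 1798, so 2 further minute boundaries passed. Total skipped labels = 18 × 0 + 2 × 2 = 4.
Non-drop label index = 3954 + 4 = 3958; at 30 labels/s that is 00:02:11:28, i.e. DF 00:02:11;28.

00:02:11;28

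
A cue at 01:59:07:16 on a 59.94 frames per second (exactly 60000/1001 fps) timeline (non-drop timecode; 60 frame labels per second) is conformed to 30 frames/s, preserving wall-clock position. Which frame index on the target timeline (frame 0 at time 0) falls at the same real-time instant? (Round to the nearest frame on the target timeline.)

frame 214632

Source frame index: (1×3600 + 59×60 + 7) × 60 + 16 = 428836.
Real time: 428836 / (60000/1001) = 107316209/15000 s.
Target frame: (107316209/15000) × (30) = 107316209/500 ≈ 214632.418 → 214632.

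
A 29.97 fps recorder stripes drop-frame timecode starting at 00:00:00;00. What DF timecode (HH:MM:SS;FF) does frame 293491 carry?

Each 10-minute DF block holds 10 × 60 × 30 − 9 × 2 = 17982 frames. 293491 ÷ 17982 → 16 full blocks, remainder 5779.
Within the partial block the first minute is 1800 frames and each further minute 1798, so 3 further minute boundaries passed. Total skipped labels = 18 × 16 + 2 × 3 = 294.
Non-drop label index = 293491 + 294 = 293785; at 30 labels/s that is 02:43:12:25, i.e. DF 02:43:12;25.

02:43:12;25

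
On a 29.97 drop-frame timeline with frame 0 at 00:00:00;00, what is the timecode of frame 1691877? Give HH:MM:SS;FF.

Each 10-minute DF block holds 10 × 60 × 30 − 9 × 2 = 17982 frames. 1691877 ÷ 17982 → 94 full blocks, remainder 1569.
Within the partial block the first minute is 1800 frames and each further minute 1798, so 0 further minute boundaries passed. Total skipped labels = 18 × 94 + 2 × 0 = 1692.
Non-drop label index = 1691877 + 1692 = 1693569; at 30 labels/s that is 15:40:52:09, i.e. DF 15:40:52;09.

15:40:52;09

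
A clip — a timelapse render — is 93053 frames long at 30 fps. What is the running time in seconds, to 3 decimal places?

Running time = 93053 × 1/30 = 93053/30 s ≈ 3101.767 s.

3101.767 seconds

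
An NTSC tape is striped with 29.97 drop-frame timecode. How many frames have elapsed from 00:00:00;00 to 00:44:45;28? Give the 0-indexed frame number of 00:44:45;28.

80498

As if non-drop at 30 labels/s: (0 × 3600 + 44 × 60 + 45) × 30 + 28 = 80578.
Minute boundaries passed: 44; those not divisible by 10: 44 − 4 = 40; dropped labels = 2 × 40 = 80.
Actual frame index = 80578 − 80 = 80498.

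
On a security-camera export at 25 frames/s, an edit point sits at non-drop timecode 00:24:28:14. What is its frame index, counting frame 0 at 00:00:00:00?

frame 36714

Total seconds to the label: (0 × 3600 + 24 × 60 + 28) = 1468.
Frame index = 1468 × 25 + 14 = 36714.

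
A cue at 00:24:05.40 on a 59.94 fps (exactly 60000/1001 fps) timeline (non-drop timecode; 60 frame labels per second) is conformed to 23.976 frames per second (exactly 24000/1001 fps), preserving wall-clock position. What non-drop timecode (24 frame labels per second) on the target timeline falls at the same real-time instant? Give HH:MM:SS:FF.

00:24:05:16

Source frame index: (0×3600 + 24×60 + 5) × 60 + 40 = 86740.
Real time: 86740 / (60000/1001) = 4341337/3000 s.
Target frame: (4341337/3000) × (24000/1001) = 34696.
At 24 labels/s: frame 34696 → 00:24:05:16.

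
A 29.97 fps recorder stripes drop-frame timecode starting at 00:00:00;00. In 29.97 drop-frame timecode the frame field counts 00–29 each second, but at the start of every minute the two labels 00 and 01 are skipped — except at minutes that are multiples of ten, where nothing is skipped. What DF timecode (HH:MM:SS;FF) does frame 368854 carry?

03:25:07;14

Ten DF minutes hold 17982 frames, so frame 368854 lies in block 20 (frames 359640–377621) with 9214 frames into that block.
The block's first minute is 1800 frames and the rest 1798 each; 9214 frames reaches minute 5, so 20 × 18 + 5 × 2 = 370 labels have been skipped so far.
Adding those back, label number 368854 + 370 = 369224 at 30 labels/s is 12307 s + 14 f = 3 h 25 min 7 s frame 14, i.e. 03:25:07;14.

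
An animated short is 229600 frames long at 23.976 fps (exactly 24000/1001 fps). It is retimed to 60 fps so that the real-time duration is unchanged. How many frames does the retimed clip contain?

574574 frames

Target frames = source frames × (target rate / source rate) = 229600 × (60)/(24000/1001) = 229600 × 1001/400 = 574574.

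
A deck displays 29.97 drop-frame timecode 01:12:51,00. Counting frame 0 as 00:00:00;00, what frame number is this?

Complete 10-minute blocks: 7, each 17982 frames → 125874.
Remaining 2 whole minutes in the current block: 1800 + 1 × 1798 = 3598 frames.
Within the current minute: 51 × 30 + 0 − 2 = 1528 (labels ;00/;01 skipped at this minute). Total = 125874 + 3598 + 1528 = 131000.

131000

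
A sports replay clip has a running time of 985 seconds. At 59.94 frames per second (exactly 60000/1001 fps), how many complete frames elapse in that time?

59040 frames

Frames = 985 × 60000/1001 = 59100000/1001 ≈ 59040.9590.
Complete frames: 59040.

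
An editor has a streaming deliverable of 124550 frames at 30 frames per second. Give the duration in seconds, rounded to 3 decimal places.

4151.667 seconds

Running time = 124550 × 1/30 = 12455/3 s ≈ 4151.667 s.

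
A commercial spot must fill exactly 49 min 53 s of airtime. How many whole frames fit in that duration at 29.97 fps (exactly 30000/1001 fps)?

49 min 53 s = 2993 s.
Frames = 2993 × 30000/1001 = 89790000/1001 ≈ 89700.2997.
Complete frames: 89700.

89700 frames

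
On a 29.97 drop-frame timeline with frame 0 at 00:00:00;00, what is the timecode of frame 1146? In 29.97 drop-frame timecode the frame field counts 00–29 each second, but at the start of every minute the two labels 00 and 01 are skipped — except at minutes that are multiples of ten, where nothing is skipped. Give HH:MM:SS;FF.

Each 10-minute DF block holds 10 × 60 × 30 − 9 × 2 = 17982 frames. 1146 ÷ 17982 → 0 full blocks, remainder 1146.
Within the partial block the first minute is 1800 frames and each further minute 1798, so 0 further minute boundaries passed. Total skipped labels = 18 × 0 + 2 × 0 = 0.
Non-drop label index = 1146 + 0 = 1146; at 30 labels/s that is 00:00:38:06, i.e. DF 00:00:38;06.

00:00:38;06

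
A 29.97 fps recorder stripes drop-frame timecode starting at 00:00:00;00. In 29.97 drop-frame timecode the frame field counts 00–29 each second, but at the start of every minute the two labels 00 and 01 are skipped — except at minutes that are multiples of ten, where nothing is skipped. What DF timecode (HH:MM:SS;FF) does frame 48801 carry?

00:27:08;11

Each 10-minute DF block holds 10 × 60 × 30 − 9 × 2 = 17982 frames. 48801 ÷ 17982 → 2 full blocks, remainder 12837.
Within the partial block the first minute is 1800 frames and each further minute 1798, so 7 further minute boundaries passed. Total skipped labels = 18 × 2 + 2 × 7 = 50.
Non-drop label index = 48801 + 50 = 48851; at 30 labels/s that is 00:27:08:11, i.e. DF 00:27:08;11.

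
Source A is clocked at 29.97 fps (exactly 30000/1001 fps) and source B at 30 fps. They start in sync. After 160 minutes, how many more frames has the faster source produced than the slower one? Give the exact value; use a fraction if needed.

288000/1001 frames

160 min = 9600 s.
A emits 30000/1001 × 9600 = 288000000/1001 frames; B emits 30 × 9600 = 288000.
Difference = 288000/1001 frames (≈ 287.7123); B is ahead of A.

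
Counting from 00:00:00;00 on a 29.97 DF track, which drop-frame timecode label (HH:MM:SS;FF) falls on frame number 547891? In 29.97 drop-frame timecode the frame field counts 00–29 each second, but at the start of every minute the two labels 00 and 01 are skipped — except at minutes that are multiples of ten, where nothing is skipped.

Each 10-minute DF block holds 10 × 60 × 30 − 9 × 2 = 17982 frames. 547891 ÷ 17982 → 30 full blocks, remainder 8431.
Within the partial block the first minute is 1800 frames and each further minute 1798, so 4 further minute boundaries passed. Total skipped labels = 18 × 30 + 2 × 4 = 548.
Non-drop label index = 547891 + 548 = 548439; at 30 labels/s that is 05:04:41:09, i.e. DF 05:04:41;09.

05:04:41;09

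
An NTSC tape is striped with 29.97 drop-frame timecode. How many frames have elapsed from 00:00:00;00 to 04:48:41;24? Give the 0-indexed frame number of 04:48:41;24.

519134

Complete 10-minute blocks: 28, each 17982 frames → 503496.
Remaining 8 whole minutes in the current block: 1800 + 7 × 1798 = 14386 frames.
Within the current minute: 41 × 30 + 24 − 2 = 1252 (labels ;00/;01 skipped at this minute). Total = 503496 + 14386 + 1252 = 519134.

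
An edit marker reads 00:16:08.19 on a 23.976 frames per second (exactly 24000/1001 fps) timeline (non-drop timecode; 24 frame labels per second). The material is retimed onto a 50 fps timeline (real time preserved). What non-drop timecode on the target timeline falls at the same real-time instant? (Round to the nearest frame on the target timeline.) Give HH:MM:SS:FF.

Source frame index: (0×3600 + 16×60 + 8) × 24 + 19 = 23251.
Real time: 23251 / (24000/1001) = 23274251/24000 s.
Target frame: (23274251/24000) × (50) = 23274251/480 ≈ 48488.023 → 48488.
At 50 labels/s: frame 48488 → 00:16:09:38.

00:16:09:38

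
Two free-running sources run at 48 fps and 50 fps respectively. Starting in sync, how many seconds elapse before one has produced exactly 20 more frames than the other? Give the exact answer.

The gap grows by |50 − 48| = 2 frames per second.
Time for a 20-frame gap: 20 ÷ (2) = 10 s.

10 seconds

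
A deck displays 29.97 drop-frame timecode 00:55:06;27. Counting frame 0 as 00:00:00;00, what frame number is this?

99107

As if non-drop at 30 labels/s: (0 × 3600 + 55 × 60 + 6) × 30 + 27 = 99207.
Minute boundaries passed: 55; those not divisible by 10: 55 − 5 = 50; dropped labels = 2 × 50 = 100.
Actual frame index = 99207 − 100 = 99107.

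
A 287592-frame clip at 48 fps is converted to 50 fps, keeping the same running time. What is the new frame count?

Target frames = source frames × (target rate / source rate) = 287592 × (50)/(48) = 287592 × 25/24 = 299575.

299575 frames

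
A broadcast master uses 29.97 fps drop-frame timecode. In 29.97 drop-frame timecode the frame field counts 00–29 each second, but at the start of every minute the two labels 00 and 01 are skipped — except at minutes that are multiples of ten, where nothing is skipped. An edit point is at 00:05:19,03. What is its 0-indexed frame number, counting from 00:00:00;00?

As if non-drop at 30 labels/s: (0 × 3600 + 5 × 60 + 19) × 30 + 3 = 9573.
Minute boundaries passed: 5; those not divisible by 10: 5 − 0 = 5; dropped labels = 2 × 5 = 10.
Actual frame index = 9573 − 10 = 9563.

9563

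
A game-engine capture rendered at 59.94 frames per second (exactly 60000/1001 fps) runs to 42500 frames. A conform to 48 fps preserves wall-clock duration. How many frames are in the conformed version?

34034 frames

Target frames = source frames × (target rate / source rate) = 42500 × (48)/(60000/1001) = 42500 × 1001/1250 = 34034.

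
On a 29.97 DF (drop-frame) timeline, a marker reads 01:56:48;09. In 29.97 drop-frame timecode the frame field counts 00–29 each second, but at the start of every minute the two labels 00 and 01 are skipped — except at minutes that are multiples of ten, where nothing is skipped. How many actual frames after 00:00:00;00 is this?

Complete 10-minute blocks: 11, each 17982 frames → 197802.
Remaining 6 whole minutes in the current block: 1800 + 5 × 1798 = 10790 frames.
Within the current minute: 48 × 30 + 9 − 2 = 1447 (labels ;00/;01 skipped at this minute). Total = 197802 + 10790 + 1447 = 210039.

210039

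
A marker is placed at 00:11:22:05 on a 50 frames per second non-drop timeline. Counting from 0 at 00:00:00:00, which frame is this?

Total seconds to the label: (0 × 3600 + 11 × 60 + 22) = 682.
Frame index = 682 × 50 + 5 = 34105.

34105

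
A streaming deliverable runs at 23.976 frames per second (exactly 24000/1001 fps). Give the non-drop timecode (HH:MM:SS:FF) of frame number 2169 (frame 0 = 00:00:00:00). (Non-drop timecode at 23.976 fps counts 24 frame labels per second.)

00:01:30:09

2169 ÷ 24 = 90 full seconds, remainder 9 frames.
90 s = 0 h 1 min 30 s.
Timecode: 00:01:30:09.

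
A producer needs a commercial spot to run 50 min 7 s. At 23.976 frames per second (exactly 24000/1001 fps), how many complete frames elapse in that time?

72095 frames

50 min 7 s = 3007 s.
Frames = 3007 × 24000/1001 = 72168000/1001 ≈ 72095.9041.
Complete frames: 72095.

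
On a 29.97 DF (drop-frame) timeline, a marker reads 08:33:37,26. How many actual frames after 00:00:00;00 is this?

Complete 10-minute blocks: 51, each 17982 frames → 917082.
Remaining 3 whole minutes in the current block: 1800 + 2 × 1798 = 5396 frames.
Within the current minute: 37 × 30 + 26 − 2 = 1134 (labels ;00/;01 skipped at this minute). Total = 917082 + 5396 + 1134 = 923612.

923612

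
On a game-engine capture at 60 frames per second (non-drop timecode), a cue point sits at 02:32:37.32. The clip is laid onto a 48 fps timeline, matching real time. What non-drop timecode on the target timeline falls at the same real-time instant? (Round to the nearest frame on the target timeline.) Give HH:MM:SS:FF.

02:32:37:26

Source frame index: (2×3600 + 32×60 + 37) × 60 + 32 = 549452.
Real time: 549452 / (60) = 137363/15 s.
Target frame: (137363/15) × (48) = 2197808/5 ≈ 439561.600 → 439562.
At 48 labels/s: frame 439562 → 02:32:37:26.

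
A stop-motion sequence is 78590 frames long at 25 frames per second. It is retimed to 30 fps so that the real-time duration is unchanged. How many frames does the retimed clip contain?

94308 frames

Target frames = source frames × (target rate / source rate) = 78590 × (30)/(25) = 78590 × 6/5 = 94308.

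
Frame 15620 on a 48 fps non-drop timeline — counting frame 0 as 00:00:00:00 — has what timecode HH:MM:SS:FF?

00:05:25:20

15620 ÷ 48 = 325 full seconds, remainder 20 frames.
325 s = 0 h 5 min 25 s.
Timecode: 00:05:25:20.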